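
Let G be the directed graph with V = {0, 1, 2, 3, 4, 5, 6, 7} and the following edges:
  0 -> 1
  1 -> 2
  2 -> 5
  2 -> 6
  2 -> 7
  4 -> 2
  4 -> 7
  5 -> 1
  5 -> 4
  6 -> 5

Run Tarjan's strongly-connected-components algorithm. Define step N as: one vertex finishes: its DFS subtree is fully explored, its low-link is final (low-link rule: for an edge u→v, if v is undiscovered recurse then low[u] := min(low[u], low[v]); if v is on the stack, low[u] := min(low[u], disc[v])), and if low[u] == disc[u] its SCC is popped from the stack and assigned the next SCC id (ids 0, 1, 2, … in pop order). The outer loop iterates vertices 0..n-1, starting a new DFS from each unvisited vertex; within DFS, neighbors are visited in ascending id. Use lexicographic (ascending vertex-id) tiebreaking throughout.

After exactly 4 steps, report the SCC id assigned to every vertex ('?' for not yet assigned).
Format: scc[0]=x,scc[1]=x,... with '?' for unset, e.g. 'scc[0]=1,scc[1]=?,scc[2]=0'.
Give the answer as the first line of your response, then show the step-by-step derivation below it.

scc[0]=?,scc[1]=?,scc[2]=?,scc[3]=?,scc[4]=?,scc[5]=?,scc[6]=?,scc[7]=0

step 1: low=(low[0]=0,low[1]=1,low[2]=2,low[3]=?,low[4]=2,low[5]=1,low[6]=?,low[7]=5); scc=(scc[0]=?,scc[1]=?,scc[2]=?,scc[3]=?,scc[4]=?,scc[5]=?,scc[6]=?,scc[7]=0)
step 2: low=(low[0]=0,low[1]=1,low[2]=2,low[3]=?,low[4]=2,low[5]=1,low[6]=?,low[7]=5); scc=(scc[0]=?,scc[1]=?,scc[2]=?,scc[3]=?,scc[4]=?,scc[5]=?,scc[6]=?,scc[7]=0)
step 3: low=(low[0]=0,low[1]=1,low[2]=2,low[3]=?,low[4]=2,low[5]=1,low[6]=?,low[7]=5); scc=(scc[0]=?,scc[1]=?,scc[2]=?,scc[3]=?,scc[4]=?,scc[5]=?,scc[6]=?,scc[7]=0)
step 4: low=(low[0]=0,low[1]=1,low[2]=1,low[3]=?,low[4]=2,low[5]=1,low[6]=3,low[7]=5); scc=(scc[0]=?,scc[1]=?,scc[2]=?,scc[3]=?,scc[4]=?,scc[5]=?,scc[6]=?,scc[7]=0)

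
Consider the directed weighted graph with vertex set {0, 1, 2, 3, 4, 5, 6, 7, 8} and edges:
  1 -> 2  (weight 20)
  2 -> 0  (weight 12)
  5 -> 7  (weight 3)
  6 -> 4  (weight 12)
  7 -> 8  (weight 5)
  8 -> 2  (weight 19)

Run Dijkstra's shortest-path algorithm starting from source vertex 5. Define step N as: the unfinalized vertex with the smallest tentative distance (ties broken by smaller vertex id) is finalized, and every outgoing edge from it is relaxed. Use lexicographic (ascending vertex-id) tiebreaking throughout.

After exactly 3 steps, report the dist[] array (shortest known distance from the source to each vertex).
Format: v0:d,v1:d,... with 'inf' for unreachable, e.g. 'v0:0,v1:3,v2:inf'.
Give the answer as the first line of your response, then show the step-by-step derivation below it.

v0:inf,v1:inf,v2:27,v3:inf,v4:inf,v5:0,v6:inf,v7:3,v8:8

step 1: dist = v0:inf,v1:inf,v2:inf,v3:inf,v4:inf,v5:0,v6:inf,v7:3,v8:inf
step 2: dist = v0:inf,v1:inf,v2:inf,v3:inf,v4:inf,v5:0,v6:inf,v7:3,v8:8
step 3: dist = v0:inf,v1:inf,v2:27,v3:inf,v4:inf,v5:0,v6:inf,v7:3,v8:8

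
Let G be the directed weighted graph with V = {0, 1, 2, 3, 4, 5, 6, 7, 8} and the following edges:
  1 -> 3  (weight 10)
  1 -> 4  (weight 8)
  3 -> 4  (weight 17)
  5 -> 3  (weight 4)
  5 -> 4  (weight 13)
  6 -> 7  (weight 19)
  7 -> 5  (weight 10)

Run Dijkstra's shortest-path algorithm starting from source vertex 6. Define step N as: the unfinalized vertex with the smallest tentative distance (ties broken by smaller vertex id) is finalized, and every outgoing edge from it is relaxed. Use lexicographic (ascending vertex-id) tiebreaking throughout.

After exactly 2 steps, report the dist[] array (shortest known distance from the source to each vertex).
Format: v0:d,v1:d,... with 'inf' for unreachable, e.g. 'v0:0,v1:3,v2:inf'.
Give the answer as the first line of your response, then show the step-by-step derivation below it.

v0:inf,v1:inf,v2:inf,v3:inf,v4:inf,v5:29,v6:0,v7:19,v8:inf

step 1: dist = v0:inf,v1:inf,v2:inf,v3:inf,v4:inf,v5:inf,v6:0,v7:19,v8:inf
step 2: dist = v0:inf,v1:inf,v2:inf,v3:inf,v4:inf,v5:29,v6:0,v7:19,v8:inf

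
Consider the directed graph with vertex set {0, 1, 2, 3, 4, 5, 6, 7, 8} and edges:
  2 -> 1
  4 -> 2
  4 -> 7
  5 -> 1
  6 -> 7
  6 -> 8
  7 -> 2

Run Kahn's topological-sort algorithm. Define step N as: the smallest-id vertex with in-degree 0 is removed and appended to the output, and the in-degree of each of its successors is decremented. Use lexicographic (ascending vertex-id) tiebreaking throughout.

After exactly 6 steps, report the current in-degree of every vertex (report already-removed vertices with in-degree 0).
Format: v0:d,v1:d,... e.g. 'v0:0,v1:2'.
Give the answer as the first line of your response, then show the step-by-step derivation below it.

v0:0,v1:1,v2:0,v3:0,v4:0,v5:0,v6:0,v7:0,v8:0

step 1: output 0; order=[0]; indeg=(0,2,2,0,0,0,0,2,1)
step 2: output 3; order=[0,3]; indeg=(0,2,2,0,0,0,0,2,1)
step 3: output 4; order=[0,3,4]; indeg=(0,2,1,0,0,0,0,1,1)
step 4: output 5; order=[0,3,4,5]; indeg=(0,1,1,0,0,0,0,1,1)
step 5: output 6; order=[0,3,4,5,6]; indeg=(0,1,1,0,0,0,0,0,0)
step 6: output 7; order=[0,3,4,5,6,7]; indeg=(0,1,0,0,0,0,0,0,0)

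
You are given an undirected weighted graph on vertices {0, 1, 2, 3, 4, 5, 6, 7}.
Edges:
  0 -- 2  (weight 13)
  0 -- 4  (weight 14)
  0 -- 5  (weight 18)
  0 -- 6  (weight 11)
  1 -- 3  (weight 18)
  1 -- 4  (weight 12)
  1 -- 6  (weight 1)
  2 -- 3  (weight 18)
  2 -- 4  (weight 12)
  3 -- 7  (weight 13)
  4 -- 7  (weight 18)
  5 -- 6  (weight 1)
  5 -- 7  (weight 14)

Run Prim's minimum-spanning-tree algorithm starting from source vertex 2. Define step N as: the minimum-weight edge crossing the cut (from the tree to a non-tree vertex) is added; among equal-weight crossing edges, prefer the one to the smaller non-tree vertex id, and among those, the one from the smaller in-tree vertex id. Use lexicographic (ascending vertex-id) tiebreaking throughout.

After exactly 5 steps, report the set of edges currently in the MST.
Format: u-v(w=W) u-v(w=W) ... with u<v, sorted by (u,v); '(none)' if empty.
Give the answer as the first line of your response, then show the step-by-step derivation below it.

0-6(w=11) 1-4(w=12) 1-6(w=1) 2-4(w=12) 5-6(w=1)

step 1: add edge 2-4 (w=12); MST = {2-4(w=12)}
step 2: add edge 1-4 (w=12); MST = {1-4(w=12) 2-4(w=12)}
step 3: add edge 1-6 (w=1); MST = {1-4(w=12) 1-6(w=1) 2-4(w=12)}
step 4: add edge 5-6 (w=1); MST = {1-4(w=12) 1-6(w=1) 2-4(w=12) 5-6(w=1)}
step 5: add edge 0-6 (w=11); MST = {0-6(w=11) 1-4(w=12) 1-6(w=1) 2-4(w=12) 5-6(w=1)}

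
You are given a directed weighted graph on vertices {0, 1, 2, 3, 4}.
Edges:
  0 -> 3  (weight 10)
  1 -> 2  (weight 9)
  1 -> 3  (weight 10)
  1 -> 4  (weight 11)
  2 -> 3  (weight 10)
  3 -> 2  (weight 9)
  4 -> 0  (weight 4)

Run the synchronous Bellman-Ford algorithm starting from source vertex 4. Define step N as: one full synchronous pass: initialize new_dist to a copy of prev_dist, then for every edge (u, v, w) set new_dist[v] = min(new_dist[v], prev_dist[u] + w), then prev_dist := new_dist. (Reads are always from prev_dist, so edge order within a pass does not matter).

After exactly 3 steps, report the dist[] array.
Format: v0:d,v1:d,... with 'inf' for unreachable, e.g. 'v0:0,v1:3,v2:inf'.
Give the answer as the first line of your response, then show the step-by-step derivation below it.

v0:4,v1:inf,v2:23,v3:14,v4:0

step 1: dist = v0:4,v1:inf,v2:inf,v3:inf,v4:0
step 2: dist = v0:4,v1:inf,v2:inf,v3:14,v4:0
step 3: dist = v0:4,v1:inf,v2:23,v3:14,v4:0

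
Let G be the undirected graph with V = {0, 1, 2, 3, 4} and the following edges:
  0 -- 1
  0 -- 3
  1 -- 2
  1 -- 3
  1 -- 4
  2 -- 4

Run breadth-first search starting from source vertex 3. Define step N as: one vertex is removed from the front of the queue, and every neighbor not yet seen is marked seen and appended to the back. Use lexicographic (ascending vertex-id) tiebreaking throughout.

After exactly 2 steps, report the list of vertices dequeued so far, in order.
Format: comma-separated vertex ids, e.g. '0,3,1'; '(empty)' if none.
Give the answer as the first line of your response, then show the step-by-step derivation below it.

3,0

step 1: dequeue 3; queue=[0,1]; order=3
step 2: dequeue 0; queue=[1]; order=3,0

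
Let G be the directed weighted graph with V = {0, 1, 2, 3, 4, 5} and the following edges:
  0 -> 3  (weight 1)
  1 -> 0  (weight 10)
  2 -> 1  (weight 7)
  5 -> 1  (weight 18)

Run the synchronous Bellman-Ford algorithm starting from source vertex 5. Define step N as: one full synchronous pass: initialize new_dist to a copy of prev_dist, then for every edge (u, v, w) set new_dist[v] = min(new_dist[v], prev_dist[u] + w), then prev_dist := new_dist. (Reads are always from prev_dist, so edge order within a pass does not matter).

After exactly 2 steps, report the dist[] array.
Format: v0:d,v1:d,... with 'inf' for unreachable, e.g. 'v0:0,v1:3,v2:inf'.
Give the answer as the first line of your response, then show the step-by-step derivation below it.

v0:28,v1:18,v2:inf,v3:inf,v4:inf,v5:0

step 1: dist = v0:inf,v1:18,v2:inf,v3:inf,v4:inf,v5:0
step 2: dist = v0:28,v1:18,v2:inf,v3:inf,v4:inf,v5:0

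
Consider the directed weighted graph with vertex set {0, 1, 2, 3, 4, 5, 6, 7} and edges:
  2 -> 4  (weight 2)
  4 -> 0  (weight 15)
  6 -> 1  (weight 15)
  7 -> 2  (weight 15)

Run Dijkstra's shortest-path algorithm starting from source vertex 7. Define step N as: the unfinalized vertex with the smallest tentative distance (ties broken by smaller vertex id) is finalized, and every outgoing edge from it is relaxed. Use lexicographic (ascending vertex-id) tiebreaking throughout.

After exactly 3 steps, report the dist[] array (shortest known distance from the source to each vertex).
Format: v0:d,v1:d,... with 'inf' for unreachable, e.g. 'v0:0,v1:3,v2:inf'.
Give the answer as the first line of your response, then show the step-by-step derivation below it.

v0:32,v1:inf,v2:15,v3:inf,v4:17,v5:inf,v6:inf,v7:0

step 1: dist = v0:inf,v1:inf,v2:15,v3:inf,v4:inf,v5:inf,v6:inf,v7:0
step 2: dist = v0:inf,v1:inf,v2:15,v3:inf,v4:17,v5:inf,v6:inf,v7:0
step 3: dist = v0:32,v1:inf,v2:15,v3:inf,v4:17,v5:inf,v6:inf,v7:0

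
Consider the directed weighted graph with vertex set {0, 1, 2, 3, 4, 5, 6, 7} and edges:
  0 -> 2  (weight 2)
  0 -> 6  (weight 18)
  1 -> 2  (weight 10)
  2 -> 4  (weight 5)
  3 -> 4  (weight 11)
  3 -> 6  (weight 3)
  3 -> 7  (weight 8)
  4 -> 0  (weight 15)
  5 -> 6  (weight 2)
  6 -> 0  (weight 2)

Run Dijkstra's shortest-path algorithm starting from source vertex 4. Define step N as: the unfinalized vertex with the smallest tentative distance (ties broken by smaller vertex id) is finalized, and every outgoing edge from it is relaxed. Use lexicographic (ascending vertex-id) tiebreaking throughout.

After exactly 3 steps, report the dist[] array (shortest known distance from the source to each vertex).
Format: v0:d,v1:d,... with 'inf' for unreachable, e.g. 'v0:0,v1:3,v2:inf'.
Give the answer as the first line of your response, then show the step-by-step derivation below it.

v0:15,v1:inf,v2:17,v3:inf,v4:0,v5:inf,v6:33,v7:inf

step 1: dist = v0:15,v1:inf,v2:inf,v3:inf,v4:0,v5:inf,v6:inf,v7:inf
step 2: dist = v0:15,v1:inf,v2:17,v3:inf,v4:0,v5:inf,v6:33,v7:inf
step 3: dist = v0:15,v1:inf,v2:17,v3:inf,v4:0,v5:inf,v6:33,v7:inf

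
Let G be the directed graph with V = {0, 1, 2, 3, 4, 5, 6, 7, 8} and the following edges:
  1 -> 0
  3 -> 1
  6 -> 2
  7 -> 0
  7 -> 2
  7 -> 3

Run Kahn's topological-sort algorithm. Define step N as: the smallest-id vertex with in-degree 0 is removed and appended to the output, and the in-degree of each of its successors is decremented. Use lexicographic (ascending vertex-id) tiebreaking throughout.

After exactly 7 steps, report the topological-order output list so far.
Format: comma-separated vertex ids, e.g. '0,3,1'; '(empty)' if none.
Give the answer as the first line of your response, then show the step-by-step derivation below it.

4,5,6,7,2,3,1

step 1: output 4; order=[4]; indeg=(2,1,2,1,0,0,0,0,0)
step 2: output 5; order=[4,5]; indeg=(2,1,2,1,0,0,0,0,0)
step 3: output 6; order=[4,5,6]; indeg=(2,1,1,1,0,0,0,0,0)
step 4: output 7; order=[4,5,6,7]; indeg=(1,1,0,0,0,0,0,0,0)
step 5: output 2; order=[4,5,6,7,2]; indeg=(1,1,0,0,0,0,0,0,0)
step 6: output 3; order=[4,5,6,7,2,3]; indeg=(1,0,0,0,0,0,0,0,0)
step 7: output 1; order=[4,5,6,7,2,3,1]; indeg=(0,0,0,0,0,0,0,0,0)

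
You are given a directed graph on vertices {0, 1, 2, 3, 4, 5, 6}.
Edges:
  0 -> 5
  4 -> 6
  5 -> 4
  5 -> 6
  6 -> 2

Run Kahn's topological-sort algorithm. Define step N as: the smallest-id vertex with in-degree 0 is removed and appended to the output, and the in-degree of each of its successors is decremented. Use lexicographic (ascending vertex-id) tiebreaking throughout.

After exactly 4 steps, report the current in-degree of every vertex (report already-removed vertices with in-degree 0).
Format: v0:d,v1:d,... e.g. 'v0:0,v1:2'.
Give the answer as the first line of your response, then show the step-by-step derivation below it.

v0:0,v1:0,v2:1,v3:0,v4:0,v5:0,v6:1

step 1: output 0; order=[0]; indeg=(0,0,1,0,1,0,2)
step 2: output 1; order=[0,1]; indeg=(0,0,1,0,1,0,2)
step 3: output 3; order=[0,1,3]; indeg=(0,0,1,0,1,0,2)
step 4: output 5; order=[0,1,3,5]; indeg=(0,0,1,0,0,0,1)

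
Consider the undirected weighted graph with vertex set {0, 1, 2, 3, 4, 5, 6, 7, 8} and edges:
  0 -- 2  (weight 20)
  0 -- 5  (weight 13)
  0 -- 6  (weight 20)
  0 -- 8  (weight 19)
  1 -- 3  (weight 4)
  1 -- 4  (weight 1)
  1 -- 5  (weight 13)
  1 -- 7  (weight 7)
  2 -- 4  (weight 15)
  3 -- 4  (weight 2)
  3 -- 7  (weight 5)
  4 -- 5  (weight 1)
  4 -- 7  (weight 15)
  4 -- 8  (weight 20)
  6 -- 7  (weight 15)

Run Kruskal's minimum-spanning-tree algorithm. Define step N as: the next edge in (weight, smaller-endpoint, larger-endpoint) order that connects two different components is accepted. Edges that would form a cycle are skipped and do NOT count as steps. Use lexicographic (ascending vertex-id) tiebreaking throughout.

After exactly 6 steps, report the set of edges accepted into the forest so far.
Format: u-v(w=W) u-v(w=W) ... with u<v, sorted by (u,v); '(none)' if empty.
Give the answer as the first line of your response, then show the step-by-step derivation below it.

0-5(w=13) 1-4(w=1) 2-4(w=15) 3-4(w=2) 3-7(w=5) 4-5(w=1)

step 1: add edge 1-4 (w=1); MST = {1-4(w=1)}
step 2: add edge 4-5 (w=1); MST = {1-4(w=1) 4-5(w=1)}
step 3: add edge 3-4 (w=2); MST = {1-4(w=1) 3-4(w=2) 4-5(w=1)}
step 4: add edge 3-7 (w=5); MST = {1-4(w=1) 3-4(w=2) 3-7(w=5) 4-5(w=1)}
step 5: add edge 0-5 (w=13); MST = {0-5(w=13) 1-4(w=1) 3-4(w=2) 3-7(w=5) 4-5(w=1)}
step 6: add edge 2-4 (w=15); MST = {0-5(w=13) 1-4(w=1) 2-4(w=15) 3-4(w=2) 3-7(w=5) 4-5(w=1)}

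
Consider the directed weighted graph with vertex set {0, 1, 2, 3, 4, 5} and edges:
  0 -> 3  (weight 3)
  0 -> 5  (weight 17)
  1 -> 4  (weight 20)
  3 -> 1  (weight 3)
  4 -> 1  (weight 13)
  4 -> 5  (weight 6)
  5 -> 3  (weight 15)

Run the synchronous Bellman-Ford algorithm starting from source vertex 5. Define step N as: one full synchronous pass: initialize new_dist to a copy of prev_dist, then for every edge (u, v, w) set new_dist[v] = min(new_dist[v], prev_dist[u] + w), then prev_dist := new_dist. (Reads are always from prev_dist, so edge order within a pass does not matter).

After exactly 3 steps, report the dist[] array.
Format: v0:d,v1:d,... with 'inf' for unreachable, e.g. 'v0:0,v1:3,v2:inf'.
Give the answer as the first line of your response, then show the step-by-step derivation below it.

v0:inf,v1:18,v2:inf,v3:15,v4:38,v5:0

step 1: dist = v0:inf,v1:inf,v2:inf,v3:15,v4:inf,v5:0
step 2: dist = v0:inf,v1:18,v2:inf,v3:15,v4:inf,v5:0
step 3: dist = v0:inf,v1:18,v2:inf,v3:15,v4:38,v5:0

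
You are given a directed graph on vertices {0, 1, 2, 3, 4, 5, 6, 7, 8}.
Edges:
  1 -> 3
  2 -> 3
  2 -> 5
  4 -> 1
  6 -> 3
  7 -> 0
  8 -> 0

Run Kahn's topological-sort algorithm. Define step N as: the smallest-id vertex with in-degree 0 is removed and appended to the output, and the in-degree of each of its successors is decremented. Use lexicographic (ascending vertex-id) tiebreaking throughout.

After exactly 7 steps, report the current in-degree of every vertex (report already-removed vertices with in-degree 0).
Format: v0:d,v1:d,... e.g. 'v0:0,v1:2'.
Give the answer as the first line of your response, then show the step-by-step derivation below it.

v0:1,v1:0,v2:0,v3:0,v4:0,v5:0,v6:0,v7:0,v8:0

step 1: output 2; order=[2]; indeg=(2,1,0,2,0,0,0,0,0)
step 2: output 4; order=[2,4]; indeg=(2,0,0,2,0,0,0,0,0)
step 3: output 1; order=[2,4,1]; indeg=(2,0,0,1,0,0,0,0,0)
step 4: output 5; order=[2,4,1,5]; indeg=(2,0,0,1,0,0,0,0,0)
step 5: output 6; order=[2,4,1,5,6]; indeg=(2,0,0,0,0,0,0,0,0)
step 6: output 3; order=[2,4,1,5,6,3]; indeg=(2,0,0,0,0,0,0,0,0)
step 7: output 7; order=[2,4,1,5,6,3,7]; indeg=(1,0,0,0,0,0,0,0,0)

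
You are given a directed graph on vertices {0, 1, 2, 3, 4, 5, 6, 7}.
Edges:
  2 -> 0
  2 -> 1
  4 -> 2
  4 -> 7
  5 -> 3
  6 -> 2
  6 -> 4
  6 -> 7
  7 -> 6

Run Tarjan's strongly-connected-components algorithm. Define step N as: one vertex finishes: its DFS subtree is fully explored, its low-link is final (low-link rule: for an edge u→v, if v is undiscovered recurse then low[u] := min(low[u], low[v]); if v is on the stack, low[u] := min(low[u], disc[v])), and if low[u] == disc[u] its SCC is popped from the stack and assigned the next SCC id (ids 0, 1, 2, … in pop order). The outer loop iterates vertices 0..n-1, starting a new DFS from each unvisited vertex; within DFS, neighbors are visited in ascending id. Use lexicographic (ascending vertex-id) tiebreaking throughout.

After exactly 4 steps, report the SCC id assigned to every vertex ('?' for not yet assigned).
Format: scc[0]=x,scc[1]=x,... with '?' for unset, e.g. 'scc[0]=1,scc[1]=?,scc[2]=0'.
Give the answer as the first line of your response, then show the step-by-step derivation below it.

scc[0]=0,scc[1]=1,scc[2]=2,scc[3]=3,scc[4]=?,scc[5]=?,scc[6]=?,scc[7]=?

step 1: low=(low[0]=0,low[1]=?,low[2]=?,low[3]=?,low[4]=?,low[5]=?,low[6]=?,low[7]=?); scc=(scc[0]=0,scc[1]=?,scc[2]=?,scc[3]=?,scc[4]=?,scc[5]=?,scc[6]=?,scc[7]=?)
step 2: low=(low[0]=0,low[1]=1,low[2]=?,low[3]=?,low[4]=?,low[5]=?,low[6]=?,low[7]=?); scc=(scc[0]=0,scc[1]=1,scc[2]=?,scc[3]=?,scc[4]=?,scc[5]=?,scc[6]=?,scc[7]=?)
step 3: low=(low[0]=0,low[1]=1,low[2]=2,low[3]=?,low[4]=?,low[5]=?,low[6]=?,low[7]=?); scc=(scc[0]=0,scc[1]=1,scc[2]=2,scc[3]=?,scc[4]=?,scc[5]=?,scc[6]=?,scc[7]=?)
step 4: low=(low[0]=0,low[1]=1,low[2]=2,low[3]=3,low[4]=?,low[5]=?,low[6]=?,low[7]=?); scc=(scc[0]=0,scc[1]=1,scc[2]=2,scc[3]=3,scc[4]=?,scc[5]=?,scc[6]=?,scc[7]=?)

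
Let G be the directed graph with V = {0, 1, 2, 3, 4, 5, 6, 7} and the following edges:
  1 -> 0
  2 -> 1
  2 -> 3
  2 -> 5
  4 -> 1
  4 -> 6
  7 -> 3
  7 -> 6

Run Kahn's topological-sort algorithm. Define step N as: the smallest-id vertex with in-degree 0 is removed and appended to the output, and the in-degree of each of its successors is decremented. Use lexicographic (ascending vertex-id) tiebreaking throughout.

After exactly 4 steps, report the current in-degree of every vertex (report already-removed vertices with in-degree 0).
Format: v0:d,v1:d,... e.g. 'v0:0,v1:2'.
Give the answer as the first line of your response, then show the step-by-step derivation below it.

v0:0,v1:0,v2:0,v3:1,v4:0,v5:0,v6:1,v7:0

step 1: output 2; order=[2]; indeg=(1,1,0,1,0,0,2,0)
step 2: output 4; order=[2,4]; indeg=(1,0,0,1,0,0,1,0)
step 3: output 1; order=[2,4,1]; indeg=(0,0,0,1,0,0,1,0)
step 4: output 0; order=[2,4,1,0]; indeg=(0,0,0,1,0,0,1,0)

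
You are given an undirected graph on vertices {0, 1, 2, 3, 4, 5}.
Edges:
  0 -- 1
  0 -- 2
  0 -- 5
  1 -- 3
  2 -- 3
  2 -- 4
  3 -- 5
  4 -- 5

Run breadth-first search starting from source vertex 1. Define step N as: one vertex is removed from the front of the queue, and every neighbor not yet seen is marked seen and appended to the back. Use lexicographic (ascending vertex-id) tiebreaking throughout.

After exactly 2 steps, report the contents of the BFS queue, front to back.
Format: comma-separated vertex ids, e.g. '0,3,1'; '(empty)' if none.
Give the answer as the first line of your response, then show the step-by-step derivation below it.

3,2,5

step 1: dequeue 1; queue=[0,3]; order=1
step 2: dequeue 0; queue=[3,2,5]; order=1,0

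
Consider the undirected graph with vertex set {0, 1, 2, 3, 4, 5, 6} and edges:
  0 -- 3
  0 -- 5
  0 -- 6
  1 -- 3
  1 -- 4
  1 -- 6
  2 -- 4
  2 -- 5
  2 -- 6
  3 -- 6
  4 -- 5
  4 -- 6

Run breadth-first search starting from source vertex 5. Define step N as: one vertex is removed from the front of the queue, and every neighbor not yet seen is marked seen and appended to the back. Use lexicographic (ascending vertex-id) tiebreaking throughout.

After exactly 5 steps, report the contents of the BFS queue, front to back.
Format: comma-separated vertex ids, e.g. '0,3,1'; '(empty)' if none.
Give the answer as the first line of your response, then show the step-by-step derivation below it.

6,1

step 1: dequeue 5; queue=[0,2,4]; order=5
step 2: dequeue 0; queue=[2,4,3,6]; order=5,0
step 3: dequeue 2; queue=[4,3,6]; order=5,0,2
step 4: dequeue 4; queue=[3,6,1]; order=5,0,2,4
step 5: dequeue 3; queue=[6,1]; order=5,0,2,4,3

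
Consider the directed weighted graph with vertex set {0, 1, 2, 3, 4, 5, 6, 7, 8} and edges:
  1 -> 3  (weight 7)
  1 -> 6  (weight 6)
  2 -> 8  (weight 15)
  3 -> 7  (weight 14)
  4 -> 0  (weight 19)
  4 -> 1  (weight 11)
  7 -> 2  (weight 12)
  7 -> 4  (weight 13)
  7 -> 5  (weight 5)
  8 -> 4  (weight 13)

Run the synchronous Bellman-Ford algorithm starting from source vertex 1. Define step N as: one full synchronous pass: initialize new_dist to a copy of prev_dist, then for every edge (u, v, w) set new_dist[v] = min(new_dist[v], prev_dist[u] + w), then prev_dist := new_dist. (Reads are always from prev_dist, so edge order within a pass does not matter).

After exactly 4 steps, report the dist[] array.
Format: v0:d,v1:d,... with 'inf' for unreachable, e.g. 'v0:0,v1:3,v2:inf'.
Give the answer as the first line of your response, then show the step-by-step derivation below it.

v0:53,v1:0,v2:33,v3:7,v4:34,v5:26,v6:6,v7:21,v8:48

step 1: dist = v0:inf,v1:0,v2:inf,v3:7,v4:inf,v5:inf,v6:6,v7:inf,v8:inf
step 2: dist = v0:inf,v1:0,v2:inf,v3:7,v4:inf,v5:inf,v6:6,v7:21,v8:inf
step 3: dist = v0:inf,v1:0,v2:33,v3:7,v4:34,v5:26,v6:6,v7:21,v8:inf
step 4: dist = v0:53,v1:0,v2:33,v3:7,v4:34,v5:26,v6:6,v7:21,v8:48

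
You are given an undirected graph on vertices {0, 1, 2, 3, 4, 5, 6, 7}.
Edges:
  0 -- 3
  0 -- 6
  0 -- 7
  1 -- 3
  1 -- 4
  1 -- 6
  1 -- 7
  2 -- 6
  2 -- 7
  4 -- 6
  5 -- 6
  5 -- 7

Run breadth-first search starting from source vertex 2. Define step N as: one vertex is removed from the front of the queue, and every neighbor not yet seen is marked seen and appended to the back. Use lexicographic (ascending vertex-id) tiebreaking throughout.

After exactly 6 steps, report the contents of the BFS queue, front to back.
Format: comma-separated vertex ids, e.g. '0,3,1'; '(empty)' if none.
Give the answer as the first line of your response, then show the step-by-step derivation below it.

5,3

step 1: dequeue 2; queue=[6,7]; order=2
step 2: dequeue 6; queue=[7,0,1,4,5]; order=2,6
step 3: dequeue 7; queue=[0,1,4,5]; order=2,6,7
step 4: dequeue 0; queue=[1,4,5,3]; order=2,6,7,0
step 5: dequeue 1; queue=[4,5,3]; order=2,6,7,0,1
step 6: dequeue 4; queue=[5,3]; order=2,6,7,0,1,4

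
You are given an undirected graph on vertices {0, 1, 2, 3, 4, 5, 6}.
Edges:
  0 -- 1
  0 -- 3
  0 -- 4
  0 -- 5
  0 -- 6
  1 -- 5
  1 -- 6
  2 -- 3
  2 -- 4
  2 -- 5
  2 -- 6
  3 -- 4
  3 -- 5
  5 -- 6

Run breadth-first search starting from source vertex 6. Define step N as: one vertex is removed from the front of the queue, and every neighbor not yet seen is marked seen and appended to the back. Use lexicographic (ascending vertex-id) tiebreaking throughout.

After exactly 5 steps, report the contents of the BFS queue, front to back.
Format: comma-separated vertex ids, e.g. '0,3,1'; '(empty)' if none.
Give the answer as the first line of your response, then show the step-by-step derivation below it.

3,4

step 1: dequeue 6; queue=[0,1,2,5]; order=6
step 2: dequeue 0; queue=[1,2,5,3,4]; order=6,0
step 3: dequeue 1; queue=[2,5,3,4]; order=6,0,1
step 4: dequeue 2; queue=[5,3,4]; order=6,0,1,2
step 5: dequeue 5; queue=[3,4]; order=6,0,1,2,5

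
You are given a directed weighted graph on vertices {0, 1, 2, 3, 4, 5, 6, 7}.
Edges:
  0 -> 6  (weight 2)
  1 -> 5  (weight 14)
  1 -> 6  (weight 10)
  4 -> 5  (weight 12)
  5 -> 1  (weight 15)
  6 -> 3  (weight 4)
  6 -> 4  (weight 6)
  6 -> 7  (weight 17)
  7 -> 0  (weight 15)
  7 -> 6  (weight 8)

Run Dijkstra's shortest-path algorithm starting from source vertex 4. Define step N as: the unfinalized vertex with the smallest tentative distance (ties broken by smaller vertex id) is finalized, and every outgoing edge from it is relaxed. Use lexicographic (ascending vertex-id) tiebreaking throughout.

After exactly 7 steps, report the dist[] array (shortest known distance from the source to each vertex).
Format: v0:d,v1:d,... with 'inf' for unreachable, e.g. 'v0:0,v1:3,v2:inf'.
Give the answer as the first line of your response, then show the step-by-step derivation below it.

v0:69,v1:27,v2:inf,v3:41,v4:0,v5:12,v6:37,v7:54

step 1: dist = v0:inf,v1:inf,v2:inf,v3:inf,v4:0,v5:12,v6:inf,v7:inf
step 2: dist = v0:inf,v1:27,v2:inf,v3:inf,v4:0,v5:12,v6:inf,v7:inf
step 3: dist = v0:inf,v1:27,v2:inf,v3:inf,v4:0,v5:12,v6:37,v7:inf
step 4: dist = v0:inf,v1:27,v2:inf,v3:41,v4:0,v5:12,v6:37,v7:54
step 5: dist = v0:inf,v1:27,v2:inf,v3:41,v4:0,v5:12,v6:37,v7:54
step 6: dist = v0:69,v1:27,v2:inf,v3:41,v4:0,v5:12,v6:37,v7:54
step 7: dist = v0:69,v1:27,v2:inf,v3:41,v4:0,v5:12,v6:37,v7:54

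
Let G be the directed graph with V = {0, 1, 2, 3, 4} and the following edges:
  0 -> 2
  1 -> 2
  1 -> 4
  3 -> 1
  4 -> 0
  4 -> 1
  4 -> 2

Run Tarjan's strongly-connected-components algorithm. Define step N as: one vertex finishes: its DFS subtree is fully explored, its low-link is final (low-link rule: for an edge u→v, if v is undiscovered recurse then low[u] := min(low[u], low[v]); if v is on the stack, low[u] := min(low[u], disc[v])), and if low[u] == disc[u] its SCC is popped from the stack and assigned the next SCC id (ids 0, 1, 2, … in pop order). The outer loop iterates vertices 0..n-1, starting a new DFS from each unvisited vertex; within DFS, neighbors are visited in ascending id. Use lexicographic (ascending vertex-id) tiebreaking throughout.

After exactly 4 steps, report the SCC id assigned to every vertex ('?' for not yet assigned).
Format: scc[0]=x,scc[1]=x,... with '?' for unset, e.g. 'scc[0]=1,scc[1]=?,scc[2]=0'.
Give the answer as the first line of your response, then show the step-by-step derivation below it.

scc[0]=1,scc[1]=2,scc[2]=0,scc[3]=?,scc[4]=2

step 1: low=(low[0]=0,low[1]=?,low[2]=1,low[3]=?,low[4]=?); scc=(scc[0]=?,scc[1]=?,scc[2]=0,scc[3]=?,scc[4]=?)
step 2: low=(low[0]=0,low[1]=?,low[2]=1,low[3]=?,low[4]=?); scc=(scc[0]=1,scc[1]=?,scc[2]=0,scc[3]=?,scc[4]=?)
step 3: low=(low[0]=0,low[1]=2,low[2]=1,low[3]=?,low[4]=2); scc=(scc[0]=1,scc[1]=?,scc[2]=0,scc[3]=?,scc[4]=?)
step 4: low=(low[0]=0,low[1]=2,low[2]=1,low[3]=?,low[4]=2); scc=(scc[0]=1,scc[1]=2,scc[2]=0,scc[3]=?,scc[4]=2)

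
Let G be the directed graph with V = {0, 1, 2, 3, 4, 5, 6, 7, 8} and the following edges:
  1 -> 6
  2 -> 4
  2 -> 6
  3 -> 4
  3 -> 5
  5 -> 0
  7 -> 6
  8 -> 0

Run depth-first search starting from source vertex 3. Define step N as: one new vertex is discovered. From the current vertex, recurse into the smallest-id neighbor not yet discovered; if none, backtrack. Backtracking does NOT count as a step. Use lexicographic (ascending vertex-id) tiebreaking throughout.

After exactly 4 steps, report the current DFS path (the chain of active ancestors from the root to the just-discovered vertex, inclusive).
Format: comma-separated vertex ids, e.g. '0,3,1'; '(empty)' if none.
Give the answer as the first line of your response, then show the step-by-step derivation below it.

3,5,0

step 1: discover 3; path=3; order=3
step 2: discover 4; path=3>4; order=3,4
step 3: discover 5; path=3>5; order=3,4,5
step 4: discover 0; path=3>5>0; order=3,4,5,0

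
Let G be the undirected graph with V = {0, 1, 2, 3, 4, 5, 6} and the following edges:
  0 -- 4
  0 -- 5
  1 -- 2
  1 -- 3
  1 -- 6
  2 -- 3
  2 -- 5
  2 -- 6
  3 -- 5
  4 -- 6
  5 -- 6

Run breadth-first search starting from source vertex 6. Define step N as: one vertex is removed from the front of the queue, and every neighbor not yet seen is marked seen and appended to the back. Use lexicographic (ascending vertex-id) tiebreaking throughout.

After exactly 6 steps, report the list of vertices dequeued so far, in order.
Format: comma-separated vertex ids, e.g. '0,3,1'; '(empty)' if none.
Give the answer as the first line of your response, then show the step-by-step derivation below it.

6,1,2,4,5,3

step 1: dequeue 6; queue=[1,2,4,5]; order=6
step 2: dequeue 1; queue=[2,4,5,3]; order=6,1
step 3: dequeue 2; queue=[4,5,3]; order=6,1,2
step 4: dequeue 4; queue=[5,3,0]; order=6,1,2,4
step 5: dequeue 5; queue=[3,0]; order=6,1,2,4,5
step 6: dequeue 3; queue=[0]; order=6,1,2,4,5,3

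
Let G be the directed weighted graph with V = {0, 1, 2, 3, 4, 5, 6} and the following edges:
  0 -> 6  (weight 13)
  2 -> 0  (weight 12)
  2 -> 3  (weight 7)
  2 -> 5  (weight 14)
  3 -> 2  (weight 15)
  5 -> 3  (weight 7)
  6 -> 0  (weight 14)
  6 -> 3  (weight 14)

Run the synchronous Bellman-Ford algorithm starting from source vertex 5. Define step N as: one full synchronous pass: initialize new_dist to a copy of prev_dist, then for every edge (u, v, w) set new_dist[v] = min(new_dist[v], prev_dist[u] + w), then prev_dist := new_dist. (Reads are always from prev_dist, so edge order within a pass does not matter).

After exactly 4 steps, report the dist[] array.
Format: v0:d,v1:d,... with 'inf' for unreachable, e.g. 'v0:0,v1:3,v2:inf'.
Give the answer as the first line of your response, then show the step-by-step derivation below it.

v0:34,v1:inf,v2:22,v3:7,v4:inf,v5:0,v6:47

step 1: dist = v0:inf,v1:inf,v2:inf,v3:7,v4:inf,v5:0,v6:inf
step 2: dist = v0:inf,v1:inf,v2:22,v3:7,v4:inf,v5:0,v6:inf
step 3: dist = v0:34,v1:inf,v2:22,v3:7,v4:inf,v5:0,v6:inf
step 4: dist = v0:34,v1:inf,v2:22,v3:7,v4:inf,v5:0,v6:47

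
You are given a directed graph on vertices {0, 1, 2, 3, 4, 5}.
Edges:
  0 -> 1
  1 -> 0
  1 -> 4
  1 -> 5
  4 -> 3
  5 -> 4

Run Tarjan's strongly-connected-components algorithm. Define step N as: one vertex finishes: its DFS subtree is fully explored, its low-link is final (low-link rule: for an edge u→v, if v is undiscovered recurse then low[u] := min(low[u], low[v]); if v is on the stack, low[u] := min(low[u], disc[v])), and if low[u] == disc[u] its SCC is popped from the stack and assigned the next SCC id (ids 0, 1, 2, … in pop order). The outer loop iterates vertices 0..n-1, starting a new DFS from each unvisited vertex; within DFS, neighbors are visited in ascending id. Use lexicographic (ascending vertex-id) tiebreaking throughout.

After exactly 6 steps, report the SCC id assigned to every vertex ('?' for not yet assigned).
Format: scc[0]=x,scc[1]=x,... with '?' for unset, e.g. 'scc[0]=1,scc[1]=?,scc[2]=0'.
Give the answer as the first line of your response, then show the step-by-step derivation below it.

scc[0]=3,scc[1]=3,scc[2]=4,scc[3]=0,scc[4]=1,scc[5]=2

step 1: low=(low[0]=0,low[1]=0,low[2]=?,low[3]=3,low[4]=2,low[5]=?); scc=(scc[0]=?,scc[1]=?,scc[2]=?,scc[3]=0,scc[4]=?,scc[5]=?)
step 2: low=(low[0]=0,low[1]=0,low[2]=?,low[3]=3,low[4]=2,low[5]=?); scc=(scc[0]=?,scc[1]=?,scc[2]=?,scc[3]=0,scc[4]=1,scc[5]=?)
step 3: low=(low[0]=0,low[1]=0,low[2]=?,low[3]=3,low[4]=2,low[5]=4); scc=(scc[0]=?,scc[1]=?,scc[2]=?,scc[3]=0,scc[4]=1,scc[5]=2)
step 4: low=(low[0]=0,low[1]=0,low[2]=?,low[3]=3,low[4]=2,low[5]=4); scc=(scc[0]=?,scc[1]=?,scc[2]=?,scc[3]=0,scc[4]=1,scc[5]=2)
step 5: low=(low[0]=0,low[1]=0,low[2]=?,low[3]=3,low[4]=2,low[5]=4); scc=(scc[0]=3,scc[1]=3,scc[2]=?,scc[3]=0,scc[4]=1,scc[5]=2)
step 6: low=(low[0]=0,low[1]=0,low[2]=5,low[3]=3,low[4]=2,low[5]=4); scc=(scc[0]=3,scc[1]=3,scc[2]=4,scc[3]=0,scc[4]=1,scc[5]=2)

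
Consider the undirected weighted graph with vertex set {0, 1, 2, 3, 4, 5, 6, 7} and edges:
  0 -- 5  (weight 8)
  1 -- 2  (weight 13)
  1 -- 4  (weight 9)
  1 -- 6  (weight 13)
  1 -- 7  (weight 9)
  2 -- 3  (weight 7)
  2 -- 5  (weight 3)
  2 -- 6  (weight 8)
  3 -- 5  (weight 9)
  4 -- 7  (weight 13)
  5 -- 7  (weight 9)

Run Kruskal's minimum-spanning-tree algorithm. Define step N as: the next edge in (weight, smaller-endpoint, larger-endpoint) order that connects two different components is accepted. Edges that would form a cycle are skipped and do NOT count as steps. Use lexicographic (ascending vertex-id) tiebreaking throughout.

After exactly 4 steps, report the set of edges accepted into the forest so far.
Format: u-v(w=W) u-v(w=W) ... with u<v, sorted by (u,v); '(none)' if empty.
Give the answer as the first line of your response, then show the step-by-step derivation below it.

0-5(w=8) 2-3(w=7) 2-5(w=3) 2-6(w=8)

step 1: add edge 2-5 (w=3); MST = {2-5(w=3)}
step 2: add edge 2-3 (w=7); MST = {2-3(w=7) 2-5(w=3)}
step 3: add edge 0-5 (w=8); MST = {0-5(w=8) 2-3(w=7) 2-5(w=3)}
step 4: add edge 2-6 (w=8); MST = {0-5(w=8) 2-3(w=7) 2-5(w=3) 2-6(w=8)}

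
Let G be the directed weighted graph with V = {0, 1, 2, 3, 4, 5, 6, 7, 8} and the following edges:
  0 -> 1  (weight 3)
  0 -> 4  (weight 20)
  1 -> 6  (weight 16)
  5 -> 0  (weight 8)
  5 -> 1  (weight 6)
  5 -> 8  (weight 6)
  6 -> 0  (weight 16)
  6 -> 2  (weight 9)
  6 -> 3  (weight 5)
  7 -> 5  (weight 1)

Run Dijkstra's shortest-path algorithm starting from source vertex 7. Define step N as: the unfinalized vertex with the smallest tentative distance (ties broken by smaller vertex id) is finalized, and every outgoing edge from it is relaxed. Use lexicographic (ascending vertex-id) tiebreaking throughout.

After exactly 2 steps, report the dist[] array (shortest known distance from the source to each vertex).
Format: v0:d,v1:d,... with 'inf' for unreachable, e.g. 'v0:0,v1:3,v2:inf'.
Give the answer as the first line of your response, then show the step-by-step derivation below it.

v0:9,v1:7,v2:inf,v3:inf,v4:inf,v5:1,v6:inf,v7:0,v8:7

step 1: dist = v0:inf,v1:inf,v2:inf,v3:inf,v4:inf,v5:1,v6:inf,v7:0,v8:inf
step 2: dist = v0:9,v1:7,v2:inf,v3:inf,v4:inf,v5:1,v6:inf,v7:0,v8:7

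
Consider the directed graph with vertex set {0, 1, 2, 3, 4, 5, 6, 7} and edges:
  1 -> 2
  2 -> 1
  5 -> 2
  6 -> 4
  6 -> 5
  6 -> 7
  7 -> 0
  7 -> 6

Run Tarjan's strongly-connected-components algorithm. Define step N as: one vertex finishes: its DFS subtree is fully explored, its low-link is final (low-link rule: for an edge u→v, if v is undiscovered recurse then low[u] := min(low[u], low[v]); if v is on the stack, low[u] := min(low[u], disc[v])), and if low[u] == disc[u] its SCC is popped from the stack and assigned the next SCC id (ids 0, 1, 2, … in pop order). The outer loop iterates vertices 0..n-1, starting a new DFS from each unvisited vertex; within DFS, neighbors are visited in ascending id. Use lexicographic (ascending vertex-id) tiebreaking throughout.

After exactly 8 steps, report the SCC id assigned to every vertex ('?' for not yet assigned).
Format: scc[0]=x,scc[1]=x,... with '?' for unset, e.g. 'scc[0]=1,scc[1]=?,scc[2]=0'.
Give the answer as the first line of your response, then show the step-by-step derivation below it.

scc[0]=0,scc[1]=1,scc[2]=1,scc[3]=2,scc[4]=3,scc[5]=4,scc[6]=5,scc[7]=5

step 1: low=(low[0]=0,low[1]=?,low[2]=?,low[3]=?,low[4]=?,low[5]=?,low[6]=?,low[7]=?); scc=(scc[0]=0,scc[1]=?,scc[2]=?,scc[3]=?,scc[4]=?,scc[5]=?,scc[6]=?,scc[7]=?)
step 2: low=(low[0]=0,low[1]=1,low[2]=1,low[3]=?,low[4]=?,low[5]=?,low[6]=?,low[7]=?); scc=(scc[0]=0,scc[1]=?,scc[2]=?,scc[3]=?,scc[4]=?,scc[5]=?,scc[6]=?,scc[7]=?)
step 3: low=(low[0]=0,low[1]=1,low[2]=1,low[3]=?,low[4]=?,low[5]=?,low[6]=?,low[7]=?); scc=(scc[0]=0,scc[1]=1,scc[2]=1,scc[3]=?,scc[4]=?,scc[5]=?,scc[6]=?,scc[7]=?)
step 4: low=(low[0]=0,low[1]=1,low[2]=1,low[3]=3,low[4]=?,low[5]=?,low[6]=?,low[7]=?); scc=(scc[0]=0,scc[1]=1,scc[2]=1,scc[3]=2,scc[4]=?,scc[5]=?,scc[6]=?,scc[7]=?)
step 5: low=(low[0]=0,low[1]=1,low[2]=1,low[3]=3,low[4]=4,low[5]=?,low[6]=?,low[7]=?); scc=(scc[0]=0,scc[1]=1,scc[2]=1,scc[3]=2,scc[4]=3,scc[5]=?,scc[6]=?,scc[7]=?)
step 6: low=(low[0]=0,low[1]=1,low[2]=1,low[3]=3,low[4]=4,low[5]=5,low[6]=?,low[7]=?); scc=(scc[0]=0,scc[1]=1,scc[2]=1,scc[3]=2,scc[4]=3,scc[5]=4,scc[6]=?,scc[7]=?)
step 7: low=(low[0]=0,low[1]=1,low[2]=1,low[3]=3,low[4]=4,low[5]=5,low[6]=6,low[7]=6); scc=(scc[0]=0,scc[1]=1,scc[2]=1,scc[3]=2,scc[4]=3,scc[5]=4,scc[6]=?,scc[7]=?)
step 8: low=(low[0]=0,low[1]=1,low[2]=1,low[3]=3,low[4]=4,low[5]=5,low[6]=6,low[7]=6); scc=(scc[0]=0,scc[1]=1,scc[2]=1,scc[3]=2,scc[4]=3,scc[5]=4,scc[6]=5,scc[7]=5)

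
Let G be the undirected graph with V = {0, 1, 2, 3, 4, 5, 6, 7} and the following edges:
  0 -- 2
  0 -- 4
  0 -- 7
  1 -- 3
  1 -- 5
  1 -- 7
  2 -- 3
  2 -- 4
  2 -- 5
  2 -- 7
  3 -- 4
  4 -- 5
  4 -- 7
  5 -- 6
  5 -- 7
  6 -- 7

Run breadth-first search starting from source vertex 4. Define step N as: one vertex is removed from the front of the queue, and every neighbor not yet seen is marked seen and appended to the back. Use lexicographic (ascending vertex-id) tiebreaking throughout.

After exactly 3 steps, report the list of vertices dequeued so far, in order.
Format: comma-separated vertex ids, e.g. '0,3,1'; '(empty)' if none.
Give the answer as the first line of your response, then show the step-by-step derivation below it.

4,0,2

step 1: dequeue 4; queue=[0,2,3,5,7]; order=4
step 2: dequeue 0; queue=[2,3,5,7]; order=4,0
step 3: dequeue 2; queue=[3,5,7]; order=4,0,2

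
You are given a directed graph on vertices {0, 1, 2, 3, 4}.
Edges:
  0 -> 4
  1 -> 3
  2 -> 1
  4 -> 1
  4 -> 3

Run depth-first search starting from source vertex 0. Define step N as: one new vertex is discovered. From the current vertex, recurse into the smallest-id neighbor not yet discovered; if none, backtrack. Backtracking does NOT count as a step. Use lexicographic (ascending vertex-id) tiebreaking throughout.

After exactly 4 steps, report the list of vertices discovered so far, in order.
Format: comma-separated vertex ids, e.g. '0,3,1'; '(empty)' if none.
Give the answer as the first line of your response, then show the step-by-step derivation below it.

0,4,1,3

step 1: discover 0; path=0; order=0
step 2: discover 4; path=0>4; order=0,4
step 3: discover 1; path=0>4>1; order=0,4,1
step 4: discover 3; path=0>4>1>3; order=0,4,1,3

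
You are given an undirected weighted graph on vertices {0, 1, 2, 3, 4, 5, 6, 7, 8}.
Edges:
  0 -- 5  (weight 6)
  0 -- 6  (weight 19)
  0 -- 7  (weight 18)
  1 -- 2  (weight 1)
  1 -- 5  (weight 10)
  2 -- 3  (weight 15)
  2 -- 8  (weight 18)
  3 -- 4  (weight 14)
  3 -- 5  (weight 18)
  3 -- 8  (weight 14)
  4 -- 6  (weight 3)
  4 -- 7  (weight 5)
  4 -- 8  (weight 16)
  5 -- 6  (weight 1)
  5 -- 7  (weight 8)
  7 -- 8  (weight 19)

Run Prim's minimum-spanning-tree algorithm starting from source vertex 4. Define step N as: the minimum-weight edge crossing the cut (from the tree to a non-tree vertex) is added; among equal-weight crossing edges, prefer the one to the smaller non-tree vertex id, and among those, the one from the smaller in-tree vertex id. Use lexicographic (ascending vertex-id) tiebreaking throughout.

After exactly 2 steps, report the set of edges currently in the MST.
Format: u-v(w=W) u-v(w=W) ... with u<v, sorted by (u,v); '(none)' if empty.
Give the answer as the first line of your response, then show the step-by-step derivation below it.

4-6(w=3) 5-6(w=1)

step 1: add edge 4-6 (w=3); MST = {4-6(w=3)}
step 2: add edge 5-6 (w=1); MST = {4-6(w=3) 5-6(w=1)}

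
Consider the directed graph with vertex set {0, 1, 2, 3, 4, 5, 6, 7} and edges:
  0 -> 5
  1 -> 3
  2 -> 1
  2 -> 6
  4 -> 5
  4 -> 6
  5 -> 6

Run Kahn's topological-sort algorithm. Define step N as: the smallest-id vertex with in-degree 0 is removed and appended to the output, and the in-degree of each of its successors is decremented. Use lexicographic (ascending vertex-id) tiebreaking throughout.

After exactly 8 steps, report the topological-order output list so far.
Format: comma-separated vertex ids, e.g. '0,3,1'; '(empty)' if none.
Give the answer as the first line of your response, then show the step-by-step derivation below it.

0,2,1,3,4,5,6,7

step 1: output 0; order=[0]; indeg=(0,1,0,1,0,1,3,0)
step 2: output 2; order=[0,2]; indeg=(0,0,0,1,0,1,2,0)
step 3: output 1; order=[0,2,1]; indeg=(0,0,0,0,0,1,2,0)
step 4: output 3; order=[0,2,1,3]; indeg=(0,0,0,0,0,1,2,0)
step 5: output 4; order=[0,2,1,3,4]; indeg=(0,0,0,0,0,0,1,0)
step 6: output 5; order=[0,2,1,3,4,5]; indeg=(0,0,0,0,0,0,0,0)
step 7: output 6; order=[0,2,1,3,4,5,6]; indeg=(0,0,0,0,0,0,0,0)
step 8: output 7; order=[0,2,1,3,4,5,6,7]; indeg=(0,0,0,0,0,0,0,0)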